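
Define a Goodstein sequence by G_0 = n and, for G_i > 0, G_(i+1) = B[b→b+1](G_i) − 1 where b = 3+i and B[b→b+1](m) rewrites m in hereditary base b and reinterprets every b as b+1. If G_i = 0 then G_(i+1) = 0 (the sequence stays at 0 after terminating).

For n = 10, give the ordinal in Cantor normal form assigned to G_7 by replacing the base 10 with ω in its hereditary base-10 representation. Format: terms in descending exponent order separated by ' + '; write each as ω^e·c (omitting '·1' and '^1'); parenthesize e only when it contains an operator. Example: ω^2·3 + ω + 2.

ω·3 + 9

G_0=10  [base 3] 3^2 + 1  →[3↦4]→  4^2 + 1 = 17  −1 ⇒ G_1=16
G_1=16  [base 4] 4^2  →[4↦5]→  5^2 = 25  −1 ⇒ G_2=24
G_2=24  [base 5] 4·5 + 4  →[5↦6]→  4·6 + 4 = 28  −1 ⇒ G_3=27
G_3=27  [base 6] 4·6 + 3  →[6↦7]→  4·7 + 3 = 31  −1 ⇒ G_4=30
G_4=30  [base 7] 4·7 + 2  →[7↦8]→  4·8 + 2 = 34  −1 ⇒ G_5=33
G_5=33  [base 8] 4·8 + 1  →[8↦9]→  4·9 + 1 = 37  −1 ⇒ G_6=36
G_6=36  [base 9] 4·9  →[9↦10]→  4·10 = 40  −1 ⇒ G_7=39
G_7=39  [base 10] 3·10 + 9  →[10↦11]→  3·11 + 9 = 42  −1 ⇒ G_8=41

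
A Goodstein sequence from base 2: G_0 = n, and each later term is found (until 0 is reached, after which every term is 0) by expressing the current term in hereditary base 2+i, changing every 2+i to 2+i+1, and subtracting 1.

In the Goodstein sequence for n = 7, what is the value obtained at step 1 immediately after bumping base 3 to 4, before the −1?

G_0 = 7. HB_2(7) = 2^2 + 2 + 1. Bump = 31. G_1 = 30.
G_1 = 30. HB_3(30) = 3^3 + 3. Bump = 260. G_2 = 259.

260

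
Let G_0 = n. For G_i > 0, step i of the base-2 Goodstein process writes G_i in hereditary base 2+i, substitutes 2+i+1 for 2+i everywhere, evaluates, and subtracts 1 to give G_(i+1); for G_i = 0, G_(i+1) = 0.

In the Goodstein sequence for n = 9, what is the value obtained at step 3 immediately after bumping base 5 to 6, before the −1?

140744

G_0 = 9. HB_2(9) = 2^(2 + 1) + 1. Bump = 82. G_1 = 81.
G_1 = 81. HB_3(81) = 3^(3 + 1). Bump = 1024. G_2 = 1023.
G_2 = 1023. HB_4(1023) = 3·4^4 + 3·4^3 + 3·4^2 + 3·4 + 3. Bump = 9843. G_3 = 9842.
G_3 = 9842. HB_5(9842) = 3·5^5 + 3·5^3 + 3·5^2 + 3·5 + 2. Bump = 140744. G_4 = 140743.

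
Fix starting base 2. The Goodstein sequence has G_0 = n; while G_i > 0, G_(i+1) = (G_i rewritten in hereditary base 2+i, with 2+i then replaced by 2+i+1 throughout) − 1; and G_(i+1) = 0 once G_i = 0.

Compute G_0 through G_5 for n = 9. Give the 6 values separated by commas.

9, 81, 1023, 9842, 140743, 2471826

i=0: 9 = 2^(2 + 1) + 1 (b=2); 2→3: 3^(3 + 1) + 1 = 82; 82−1 = 81
i=1: 81 = 3^(3 + 1) (b=3); 3→4: 4^(4 + 1) = 1024; 1024−1 = 1023
i=2: 1023 = 3·4^4 + 3·4^3 + 3·4^2 + 3·4 + 3 (b=4); 4→5: 3·5^5 + 3·5^3 + 3·5^2 + 3·5 + 3 = 9843; 9843−1 = 9842
i=3: 9842 = 3·5^5 + 3·5^3 + 3·5^2 + 3·5 + 2 (b=5); 5→6: 3·6^6 + 3·6^3 + 3·6^2 + 3·6 + 2 = 140744; 140744−1 = 140743
i=4: 140743 = 3·6^6 + 3·6^3 + 3·6^2 + 3·6 + 1 (b=6); 6→7: 3·7^7 + 3·7^3 + 3·7^2 + 3·7 + 1 = 2471827; 2471827−1 = 2471826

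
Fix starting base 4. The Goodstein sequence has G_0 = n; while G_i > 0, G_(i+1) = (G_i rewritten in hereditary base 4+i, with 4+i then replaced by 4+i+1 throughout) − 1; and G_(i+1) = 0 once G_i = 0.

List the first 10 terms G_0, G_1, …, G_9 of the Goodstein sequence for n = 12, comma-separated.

12, 14, 15, 16, 17, 18, 19, 19, 19, 19

12 —HB4→ 3·4 —bump→ 3·5 = 15 —(−1)→ 14
14 —HB5→ 2·5 + 4 —bump→ 2·6 + 4 = 16 —(−1)→ 15
15 —HB6→ 2·6 + 3 —bump→ 2·7 + 3 = 17 —(−1)→ 16
16 —HB7→ 2·7 + 2 —bump→ 2·8 + 2 = 18 —(−1)→ 17
17 —HB8→ 2·8 + 1 —bump→ 2·9 + 1 = 19 —(−1)→ 18
18 —HB9→ 2·9 —bump→ 2·10 = 20 —(−1)→ 19
19 —HB10→ 10 + 9 —bump→ 11 + 9 = 20 —(−1)→ 19
19 —HB11→ 11 + 8 —bump→ 12 + 8 = 20 —(−1)→ 19
19 —HB12→ 12 + 7 —bump→ 13 + 7 = 20 —(−1)→ 19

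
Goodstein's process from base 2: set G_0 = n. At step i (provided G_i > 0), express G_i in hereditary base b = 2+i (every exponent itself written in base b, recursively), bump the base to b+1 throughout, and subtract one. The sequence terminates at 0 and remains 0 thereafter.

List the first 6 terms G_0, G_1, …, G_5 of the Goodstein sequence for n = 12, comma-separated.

12, 107, 1065, 15685, 280019, 5764910

G_0=12  [base 2] 2^(2 + 1) + 2^2  →[2↦3]→  3^(3 + 1) + 3^3 = 108  −1 ⇒ G_1=107
G_1=107  [base 3] 3^(3 + 1) + 2·3^2 + 2·3 + 2  →[3↦4]→  4^(4 + 1) + 2·4^2 + 2·4 + 2 = 1066  −1 ⇒ G_2=1065
G_2=1065  [base 4] 4^(4 + 1) + 2·4^2 + 2·4 + 1  →[4↦5]→  5^(5 + 1) + 2·5^2 + 2·5 + 1 = 15686  −1 ⇒ G_3=15685
G_3=15685  [base 5] 5^(5 + 1) + 2·5^2 + 2·5  →[5↦6]→  6^(6 + 1) + 2·6^2 + 2·6 = 280020  −1 ⇒ G_4=280019
G_4=280019  [base 6] 6^(6 + 1) + 2·6^2 + 6 + 5  →[6↦7]→  7^(7 + 1) + 2·7^2 + 7 + 5 = 5764911  −1 ⇒ G_5=5764910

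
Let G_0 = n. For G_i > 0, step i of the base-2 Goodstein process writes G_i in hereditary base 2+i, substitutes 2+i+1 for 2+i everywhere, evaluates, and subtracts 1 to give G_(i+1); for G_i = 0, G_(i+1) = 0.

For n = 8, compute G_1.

G_0 = 8. HB_2(8) = 2^(2 + 1). Bump = 81. G_1 = 80.
G_1 = 80. HB_3(80) = 2·3^3 + 2·3^2 + 2·3 + 2. Bump = 554. G_2 = 553.

80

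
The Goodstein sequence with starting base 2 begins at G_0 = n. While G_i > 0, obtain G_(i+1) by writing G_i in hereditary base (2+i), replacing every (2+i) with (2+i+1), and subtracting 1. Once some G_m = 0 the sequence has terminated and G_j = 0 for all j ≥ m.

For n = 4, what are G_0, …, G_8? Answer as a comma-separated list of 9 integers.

4, 26, 41, 60, 83, 109, 139, 173, 211

4 —HB2→ 2^2 —bump→ 3^3 = 27 —(−1)→ 26
26 —HB3→ 2·3^2 + 2·3 + 2 —bump→ 2·4^2 + 2·4 + 2 = 42 —(−1)→ 41
41 —HB4→ 2·4^2 + 2·4 + 1 —bump→ 2·5^2 + 2·5 + 1 = 61 —(−1)→ 60
60 —HB5→ 2·5^2 + 2·5 —bump→ 2·6^2 + 2·6 = 84 —(−1)→ 83
83 —HB6→ 2·6^2 + 6 + 5 —bump→ 2·7^2 + 7 + 5 = 110 —(−1)→ 109
109 —HB7→ 2·7^2 + 7 + 4 —bump→ 2·8^2 + 8 + 4 = 140 —(−1)→ 139
139 —HB8→ 2·8^2 + 8 + 3 —bump→ 2·9^2 + 9 + 3 = 174 —(−1)→ 173
173 —HB9→ 2·9^2 + 9 + 2 —bump→ 2·10^2 + 10 + 2 = 212 —(−1)→ 211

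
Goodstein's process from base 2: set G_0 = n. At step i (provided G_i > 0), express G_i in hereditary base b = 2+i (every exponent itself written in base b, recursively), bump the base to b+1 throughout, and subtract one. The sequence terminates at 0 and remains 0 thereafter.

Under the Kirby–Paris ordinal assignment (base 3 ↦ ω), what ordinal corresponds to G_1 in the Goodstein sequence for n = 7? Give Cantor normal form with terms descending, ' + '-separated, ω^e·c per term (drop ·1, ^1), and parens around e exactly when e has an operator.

ω^ω + ω

[0] 7 ≡ 2^2 + 2 + 1 (base 2). Lift 3: 31. −1: 30.
[1] 30 ≡ 3^3 + 3 (base 3). Lift 4: 260. −1: 259.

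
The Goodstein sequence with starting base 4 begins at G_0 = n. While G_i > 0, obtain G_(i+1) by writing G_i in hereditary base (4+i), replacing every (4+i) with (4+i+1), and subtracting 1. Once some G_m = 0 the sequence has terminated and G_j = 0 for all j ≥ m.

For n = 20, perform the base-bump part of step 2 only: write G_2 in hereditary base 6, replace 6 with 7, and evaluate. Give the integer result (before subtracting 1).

G_0 = 20. HB_4(20) = 4^2 + 4. Bump = 30. G_1 = 29.
G_1 = 29. HB_5(29) = 5^2 + 4. Bump = 40. G_2 = 39.
G_2 = 39. HB_6(39) = 6^2 + 3. Bump = 52. G_3 = 51.

52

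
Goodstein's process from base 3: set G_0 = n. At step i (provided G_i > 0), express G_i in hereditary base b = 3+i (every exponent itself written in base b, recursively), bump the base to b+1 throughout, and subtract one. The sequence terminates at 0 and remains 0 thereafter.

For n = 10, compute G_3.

27

10 —HB3→ 3^2 + 1 —bump→ 4^2 + 1 = 17 —(−1)→ 16
16 —HB4→ 4^2 —bump→ 5^2 = 25 —(−1)→ 24
24 —HB5→ 4·5 + 4 —bump→ 4·6 + 4 = 28 —(−1)→ 27
27 —HB6→ 4·6 + 3 —bump→ 4·7 + 3 = 31 —(−1)→ 30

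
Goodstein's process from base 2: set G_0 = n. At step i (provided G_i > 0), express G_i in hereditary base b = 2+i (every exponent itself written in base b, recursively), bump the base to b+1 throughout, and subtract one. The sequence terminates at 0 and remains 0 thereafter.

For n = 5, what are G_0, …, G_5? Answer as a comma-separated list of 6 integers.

5, 27, 255, 467, 775, 1197

[0] 5 ≡ 2^2 + 1 (base 2). Lift 3: 28. −1: 27.
[1] 27 ≡ 3^3 (base 3). Lift 4: 256. −1: 255.
[2] 255 ≡ 3·4^3 + 3·4^2 + 3·4 + 3 (base 4). Lift 5: 468. −1: 467.
[3] 467 ≡ 3·5^3 + 3·5^2 + 3·5 + 2 (base 5). Lift 6: 776. −1: 775.
[4] 775 ≡ 3·6^3 + 3·6^2 + 3·6 + 1 (base 6). Lift 7: 1198. −1: 1197.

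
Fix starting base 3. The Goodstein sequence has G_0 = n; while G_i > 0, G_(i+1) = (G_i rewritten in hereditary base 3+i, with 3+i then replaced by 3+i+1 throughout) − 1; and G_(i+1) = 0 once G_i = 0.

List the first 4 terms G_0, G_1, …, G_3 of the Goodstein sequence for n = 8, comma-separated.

8, 9, 10, 11

[0] 8 ≡ 2·3 + 2 (base 3). Lift 4: 10. −1: 9.
[1] 9 ≡ 2·4 + 1 (base 4). Lift 5: 11. −1: 10.
[2] 10 ≡ 2·5 (base 5). Lift 6: 12. −1: 11.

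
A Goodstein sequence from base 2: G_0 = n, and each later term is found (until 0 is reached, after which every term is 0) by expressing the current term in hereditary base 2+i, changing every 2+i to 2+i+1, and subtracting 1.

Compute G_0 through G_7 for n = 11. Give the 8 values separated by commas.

11, 84, 1027, 15627, 279937, 5764801, 134217727, 2749609302

base 2: 11 = 2^(2 + 1) + 2 + 1; at 3: 3^(3 + 1) + 3 + 1 = 85; next = 84
base 3: 84 = 3^(3 + 1) + 3; at 4: 4^(4 + 1) + 4 = 1028; next = 1027
base 4: 1027 = 4^(4 + 1) + 3; at 5: 5^(5 + 1) + 3 = 15628; next = 15627
base 5: 15627 = 5^(5 + 1) + 2; at 6: 6^(6 + 1) + 2 = 279938; next = 279937
base 6: 279937 = 6^(6 + 1) + 1; at 7: 7^(7 + 1) + 1 = 5764802; next = 5764801
base 7: 5764801 = 7^(7 + 1); at 8: 8^(8 + 1) = 134217728; next = 134217727
base 8: 134217727 = 7·8^8 + 7·8^7 + 7·8^6 + 7·8^5 + 7·8^4 + 7·8^3 + 7·8^2 + 7·8 + 7; at 9: 7·9^9 + 7·9^7 + 7·9^6 + 7·9^5 + 7·9^4 + 7·9^3 + 7·9^2 + 7·9 + 7 = 2749609303; next = 2749609302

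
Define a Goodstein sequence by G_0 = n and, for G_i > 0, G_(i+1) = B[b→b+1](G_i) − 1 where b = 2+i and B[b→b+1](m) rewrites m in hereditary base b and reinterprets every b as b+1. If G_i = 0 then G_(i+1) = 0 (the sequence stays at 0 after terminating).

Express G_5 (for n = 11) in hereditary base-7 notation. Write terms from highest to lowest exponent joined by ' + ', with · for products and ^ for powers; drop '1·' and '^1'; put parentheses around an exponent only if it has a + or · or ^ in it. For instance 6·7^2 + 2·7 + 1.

G_0=11  [base 2] 2^(2 + 1) + 2 + 1  →[2↦3]→  3^(3 + 1) + 3 + 1 = 85  −1 ⇒ G_1=84
G_1=84  [base 3] 3^(3 + 1) + 3  →[3↦4]→  4^(4 + 1) + 4 = 1028  −1 ⇒ G_2=1027
G_2=1027  [base 4] 4^(4 + 1) + 3  →[4↦5]→  5^(5 + 1) + 3 = 15628  −1 ⇒ G_3=15627
G_3=15627  [base 5] 5^(5 + 1) + 2  →[5↦6]→  6^(6 + 1) + 2 = 279938  −1 ⇒ G_4=279937
G_4=279937  [base 6] 6^(6 + 1) + 1  →[6↦7]→  7^(7 + 1) + 1 = 5764802  −1 ⇒ G_5=5764801
G_5=5764801  [base 7] 7^(7 + 1)  →[7↦8]→  8^(8 + 1) = 134217728  −1 ⇒ G_6=134217727

7^(7 + 1)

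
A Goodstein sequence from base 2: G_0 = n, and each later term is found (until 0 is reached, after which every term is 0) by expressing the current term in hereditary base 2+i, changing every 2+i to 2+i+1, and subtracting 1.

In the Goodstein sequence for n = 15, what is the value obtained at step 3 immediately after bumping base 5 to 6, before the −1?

i=0: 15 = 2^(2 + 1) + 2^2 + 2 + 1 (b=2); 2→3: 3^(3 + 1) + 3^3 + 3 + 1 = 112; 112−1 = 111
i=1: 111 = 3^(3 + 1) + 3^3 + 3 (b=3); 3→4: 4^(4 + 1) + 4^4 + 4 = 1284; 1284−1 = 1283
i=2: 1283 = 4^(4 + 1) + 4^4 + 3 (b=4); 4→5: 5^(5 + 1) + 5^5 + 3 = 18753; 18753−1 = 18752
i=3: 18752 = 5^(5 + 1) + 5^5 + 2 (b=5); 5→6: 6^(6 + 1) + 6^6 + 2 = 326594; 326594−1 = 326593

326594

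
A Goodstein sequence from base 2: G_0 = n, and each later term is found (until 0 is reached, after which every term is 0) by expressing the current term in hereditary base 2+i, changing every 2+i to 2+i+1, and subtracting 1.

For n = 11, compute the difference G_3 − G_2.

base 2: 11 = 2^(2 + 1) + 2 + 1; at 3: 3^(3 + 1) + 3 + 1 = 85; next = 84
base 3: 84 = 3^(3 + 1) + 3; at 4: 4^(4 + 1) + 4 = 1028; next = 1027
base 4: 1027 = 4^(4 + 1) + 3; at 5: 5^(5 + 1) + 3 = 15628; next = 15627

14600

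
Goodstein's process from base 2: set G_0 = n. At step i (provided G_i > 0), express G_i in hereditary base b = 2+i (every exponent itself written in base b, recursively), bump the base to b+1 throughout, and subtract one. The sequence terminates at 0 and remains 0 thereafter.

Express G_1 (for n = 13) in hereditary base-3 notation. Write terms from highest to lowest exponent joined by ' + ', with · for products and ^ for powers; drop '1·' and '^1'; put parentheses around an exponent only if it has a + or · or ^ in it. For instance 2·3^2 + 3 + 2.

i=0: 13 = 2^(2 + 1) + 2^2 + 1 (b=2); 2→3: 3^(3 + 1) + 3^3 + 1 = 109; 109−1 = 108
i=1: 108 = 3^(3 + 1) + 3^3 (b=3); 3→4: 4^(4 + 1) + 4^4 = 1280; 1280−1 = 1279

3^(3 + 1) + 3^3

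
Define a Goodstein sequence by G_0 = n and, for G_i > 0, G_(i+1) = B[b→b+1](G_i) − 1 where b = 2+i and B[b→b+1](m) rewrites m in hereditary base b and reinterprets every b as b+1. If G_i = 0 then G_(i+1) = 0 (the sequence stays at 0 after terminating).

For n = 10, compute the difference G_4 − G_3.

10 —HB2→ 2^(2 + 1) + 2 —bump→ 3^(3 + 1) + 3 = 84 —(−1)→ 83
83 —HB3→ 3^(3 + 1) + 2 —bump→ 4^(4 + 1) + 2 = 1026 —(−1)→ 1025
1025 —HB4→ 4^(4 + 1) + 1 —bump→ 5^(5 + 1) + 1 = 15626 —(−1)→ 15625
15625 —HB5→ 5^(5 + 1) —bump→ 6^(6 + 1) = 279936 —(−1)→ 279935

264310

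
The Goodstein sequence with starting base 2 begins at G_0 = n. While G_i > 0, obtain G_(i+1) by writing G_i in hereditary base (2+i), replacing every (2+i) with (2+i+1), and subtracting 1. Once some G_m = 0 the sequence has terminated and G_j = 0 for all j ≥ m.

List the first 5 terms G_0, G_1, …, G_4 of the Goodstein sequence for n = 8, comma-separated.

8, 80, 553, 6310, 93395

base 2: 8 = 2^(2 + 1); at 3: 3^(3 + 1) = 81; next = 80
base 3: 80 = 2·3^3 + 2·3^2 + 2·3 + 2; at 4: 2·4^4 + 2·4^2 + 2·4 + 2 = 554; next = 553
base 4: 553 = 2·4^4 + 2·4^2 + 2·4 + 1; at 5: 2·5^5 + 2·5^2 + 2·5 + 1 = 6311; next = 6310
base 5: 6310 = 2·5^5 + 2·5^2 + 2·5; at 6: 2·6^6 + 2·6^2 + 2·6 = 93396; next = 93395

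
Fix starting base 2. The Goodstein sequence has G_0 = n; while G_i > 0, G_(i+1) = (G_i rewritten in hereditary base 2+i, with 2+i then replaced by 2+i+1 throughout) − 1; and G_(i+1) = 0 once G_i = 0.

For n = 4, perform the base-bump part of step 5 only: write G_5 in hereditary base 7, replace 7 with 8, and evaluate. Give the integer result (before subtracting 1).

G_0=4  [base 2] 2^2  →[2↦3]→  3^3 = 27  −1 ⇒ G_1=26
G_1=26  [base 3] 2·3^2 + 2·3 + 2  →[3↦4]→  2·4^2 + 2·4 + 2 = 42  −1 ⇒ G_2=41
G_2=41  [base 4] 2·4^2 + 2·4 + 1  →[4↦5]→  2·5^2 + 2·5 + 1 = 61  −1 ⇒ G_3=60
G_3=60  [base 5] 2·5^2 + 2·5  →[5↦6]→  2·6^2 + 2·6 = 84  −1 ⇒ G_4=83
G_4=83  [base 6] 2·6^2 + 6 + 5  →[6↦7]→  2·7^2 + 7 + 5 = 110  −1 ⇒ G_5=109
G_5=109  [base 7] 2·7^2 + 7 + 4  →[7↦8]→  2·8^2 + 8 + 4 = 140  −1 ⇒ G_6=139

140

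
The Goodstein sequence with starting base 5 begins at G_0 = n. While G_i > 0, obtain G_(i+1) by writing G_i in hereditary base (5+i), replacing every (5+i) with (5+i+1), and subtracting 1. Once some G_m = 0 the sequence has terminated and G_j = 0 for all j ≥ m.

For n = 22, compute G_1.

(0) 22|_5 = 4·5 + 2 ↦ 4·6 + 2|_6 = 26 ⇒ 25
(1) 25|_6 = 4·6 + 1 ↦ 4·7 + 1|_7 = 29 ⇒ 28

25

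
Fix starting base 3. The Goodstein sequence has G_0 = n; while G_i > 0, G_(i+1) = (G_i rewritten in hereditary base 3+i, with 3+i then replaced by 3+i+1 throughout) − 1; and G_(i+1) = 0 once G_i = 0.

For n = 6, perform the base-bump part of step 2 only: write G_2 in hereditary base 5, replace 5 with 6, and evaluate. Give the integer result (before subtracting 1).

8

step 0: 6 = 2·3; sub 4 for 3: 2·4; = 8; G_1 = 8−1 = 7
step 1: 7 = 4 + 3; sub 5 for 4: 5 + 3; = 8; G_2 = 8−1 = 7
step 2: 7 = 5 + 2; sub 6 for 5: 6 + 2; = 8; G_3 = 8−1 = 7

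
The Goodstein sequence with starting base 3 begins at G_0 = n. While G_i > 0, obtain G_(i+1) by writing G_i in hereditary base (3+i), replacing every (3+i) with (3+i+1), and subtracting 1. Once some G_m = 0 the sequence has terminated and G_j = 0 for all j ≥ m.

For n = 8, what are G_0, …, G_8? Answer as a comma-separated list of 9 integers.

8, 9, 10, 11, 11, 11, 11, 11, 11

G_0 = 8. HB_3(8) = 2·3 + 2. Bump = 10. G_1 = 9.
G_1 = 9. HB_4(9) = 2·4 + 1. Bump = 11. G_2 = 10.
G_2 = 10. HB_5(10) = 2·5. Bump = 12. G_3 = 11.
G_3 = 11. HB_6(11) = 6 + 5. Bump = 12. G_4 = 11.
G_4 = 11. HB_7(11) = 7 + 4. Bump = 12. G_5 = 11.
G_5 = 11. HB_8(11) = 8 + 3. Bump = 12. G_6 = 11.
G_6 = 11. HB_9(11) = 9 + 2. Bump = 12. G_7 = 11.
G_7 = 11. HB_10(11) = 10 + 1. Bump = 12. G_8 = 11.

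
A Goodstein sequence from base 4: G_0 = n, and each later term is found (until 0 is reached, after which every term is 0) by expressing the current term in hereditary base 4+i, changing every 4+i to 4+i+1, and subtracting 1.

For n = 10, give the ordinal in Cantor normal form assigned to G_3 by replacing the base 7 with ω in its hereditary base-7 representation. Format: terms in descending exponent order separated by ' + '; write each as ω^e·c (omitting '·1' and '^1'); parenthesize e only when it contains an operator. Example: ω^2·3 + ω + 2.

ω + 6

G_0 = 10. HB_4(10) = 2·4 + 2. Bump = 12. G_1 = 11.
G_1 = 11. HB_5(11) = 2·5 + 1. Bump = 13. G_2 = 12.
G_2 = 12. HB_6(12) = 2·6. Bump = 14. G_3 = 13.
G_3 = 13. HB_7(13) = 7 + 6. Bump = 14. G_4 = 13.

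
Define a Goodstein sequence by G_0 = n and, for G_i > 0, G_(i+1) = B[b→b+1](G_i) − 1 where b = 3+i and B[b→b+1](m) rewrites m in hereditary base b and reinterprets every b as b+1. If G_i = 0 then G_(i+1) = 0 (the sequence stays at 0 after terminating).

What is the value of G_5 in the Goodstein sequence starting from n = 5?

5 —HB3→ 3 + 2 —bump→ 4 + 2 = 6 —(−1)→ 5
5 —HB4→ 4 + 1 —bump→ 5 + 1 = 6 —(−1)→ 5
5 —HB5→ 5 —bump→ 6 = 6 —(−1)→ 5
5 —HB6→ 5 —bump→ 5 = 5 —(−1)→ 4
4 —HB7→ 4 —bump→ 4 = 4 —(−1)→ 3
3 —HB8→ 3 —bump→ 3 = 3 —(−1)→ 2

3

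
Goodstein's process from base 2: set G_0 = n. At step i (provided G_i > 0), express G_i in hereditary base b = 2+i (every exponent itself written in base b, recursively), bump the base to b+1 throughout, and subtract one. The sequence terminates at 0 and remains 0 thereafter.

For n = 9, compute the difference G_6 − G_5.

9 —HB2→ 2^(2 + 1) + 1 —bump→ 3^(3 + 1) + 1 = 82 —(−1)→ 81
81 —HB3→ 3^(3 + 1) —bump→ 4^(4 + 1) = 1024 —(−1)→ 1023
1023 —HB4→ 3·4^4 + 3·4^3 + 3·4^2 + 3·4 + 3 —bump→ 3·5^5 + 3·5^3 + 3·5^2 + 3·5 + 3 = 9843 —(−1)→ 9842
9842 —HB5→ 3·5^5 + 3·5^3 + 3·5^2 + 3·5 + 2 —bump→ 3·6^6 + 3·6^3 + 3·6^2 + 3·6 + 2 = 140744 —(−1)→ 140743
140743 —HB6→ 3·6^6 + 3·6^3 + 3·6^2 + 3·6 + 1 —bump→ 3·7^7 + 3·7^3 + 3·7^2 + 3·7 + 1 = 2471827 —(−1)→ 2471826
2471826 —HB7→ 3·7^7 + 3·7^3 + 3·7^2 + 3·7 —bump→ 3·8^8 + 3·8^3 + 3·8^2 + 3·8 = 50333400 —(−1)→ 50333399

47861573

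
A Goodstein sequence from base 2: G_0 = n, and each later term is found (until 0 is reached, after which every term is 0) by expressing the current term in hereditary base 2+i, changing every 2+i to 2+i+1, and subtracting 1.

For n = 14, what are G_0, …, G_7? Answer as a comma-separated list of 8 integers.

i=0: 14 = 2^(2 + 1) + 2^2 + 2 (b=2); 2→3: 3^(3 + 1) + 3^3 + 3 = 111; 111−1 = 110
i=1: 110 = 3^(3 + 1) + 3^3 + 2 (b=3); 3→4: 4^(4 + 1) + 4^4 + 2 = 1282; 1282−1 = 1281
i=2: 1281 = 4^(4 + 1) + 4^4 + 1 (b=4); 4→5: 5^(5 + 1) + 5^5 + 1 = 18751; 18751−1 = 18750
i=3: 18750 = 5^(5 + 1) + 5^5 (b=5); 5→6: 6^(6 + 1) + 6^6 = 326592; 326592−1 = 326591
i=4: 326591 = 6^(6 + 1) + 5·6^5 + 5·6^4 + 5·6^3 + 5·6^2 + 5·6 + 5 (b=6); 6→7: 7^(7 + 1) + 5·7^5 + 5·7^4 + 5·7^3 + 5·7^2 + 5·7 + 5 = 5862841; 5862841−1 = 5862840
i=5: 5862840 = 7^(7 + 1) + 5·7^5 + 5·7^4 + 5·7^3 + 5·7^2 + 5·7 + 4 (b=7); 7→8: 8^(8 + 1) + 5·8^5 + 5·8^4 + 5·8^3 + 5·8^2 + 5·8 + 4 = 134404972; 134404972−1 = 134404971
i=6: 134404971 = 8^(8 + 1) + 5·8^5 + 5·8^4 + 5·8^3 + 5·8^2 + 5·8 + 3 (b=8); 8→9: 9^(9 + 1) + 5·9^5 + 5·9^4 + 5·9^3 + 5·9^2 + 5·9 + 3 = 3487116549; 3487116549−1 = 3487116548

14, 110, 1281, 18750, 326591, 5862840, 134404971, 3487116548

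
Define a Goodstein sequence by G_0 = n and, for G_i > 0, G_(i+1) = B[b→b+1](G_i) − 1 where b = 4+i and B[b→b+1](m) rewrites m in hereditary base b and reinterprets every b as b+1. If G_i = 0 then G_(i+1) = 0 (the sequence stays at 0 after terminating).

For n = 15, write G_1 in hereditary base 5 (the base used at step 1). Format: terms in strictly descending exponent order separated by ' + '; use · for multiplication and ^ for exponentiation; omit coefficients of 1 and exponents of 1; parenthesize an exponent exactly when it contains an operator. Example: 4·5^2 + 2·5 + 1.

3·5 + 2

base 4: 15 = 3·4 + 3; at 5: 3·5 + 3 = 18; next = 17
base 5: 17 = 3·5 + 2; at 6: 3·6 + 2 = 20; next = 19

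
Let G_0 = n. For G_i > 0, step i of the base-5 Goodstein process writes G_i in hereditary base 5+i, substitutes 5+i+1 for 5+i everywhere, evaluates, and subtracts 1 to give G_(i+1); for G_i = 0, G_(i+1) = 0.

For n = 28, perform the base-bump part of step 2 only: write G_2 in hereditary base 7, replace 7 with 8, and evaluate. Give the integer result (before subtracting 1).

65

i=0: 28 = 5^2 + 3 (b=5); 5→6: 6^2 + 3 = 39; 39−1 = 38
i=1: 38 = 6^2 + 2 (b=6); 6→7: 7^2 + 2 = 51; 51−1 = 50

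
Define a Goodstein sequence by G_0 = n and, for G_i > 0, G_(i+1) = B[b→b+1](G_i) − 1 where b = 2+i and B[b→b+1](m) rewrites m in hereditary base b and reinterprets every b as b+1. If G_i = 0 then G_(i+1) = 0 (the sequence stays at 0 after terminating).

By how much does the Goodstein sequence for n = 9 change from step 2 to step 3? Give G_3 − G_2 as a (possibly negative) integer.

base 2: 9 = 2^(2 + 1) + 1; at 3: 3^(3 + 1) + 1 = 82; next = 81
base 3: 81 = 3^(3 + 1); at 4: 4^(4 + 1) = 1024; next = 1023
base 4: 1023 = 3·4^4 + 3·4^3 + 3·4^2 + 3·4 + 3; at 5: 3·5^5 + 3·5^3 + 3·5^2 + 3·5 + 3 = 9843; next = 9842

8819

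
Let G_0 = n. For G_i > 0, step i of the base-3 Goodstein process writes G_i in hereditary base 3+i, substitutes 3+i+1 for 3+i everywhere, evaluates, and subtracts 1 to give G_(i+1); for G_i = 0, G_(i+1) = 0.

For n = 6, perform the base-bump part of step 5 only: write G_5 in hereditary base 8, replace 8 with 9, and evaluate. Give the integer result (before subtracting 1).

i=0: 6 = 2·3 (b=3); 3→4: 2·4 = 8; 8−1 = 7
i=1: 7 = 4 + 3 (b=4); 4→5: 5 + 3 = 8; 8−1 = 7
i=2: 7 = 5 + 2 (b=5); 5→6: 6 + 2 = 8; 8−1 = 7
i=3: 7 = 6 + 1 (b=6); 6→7: 7 + 1 = 8; 8−1 = 7
i=4: 7 = 7 (b=7); 7→8: 8 = 8; 8−1 = 7

7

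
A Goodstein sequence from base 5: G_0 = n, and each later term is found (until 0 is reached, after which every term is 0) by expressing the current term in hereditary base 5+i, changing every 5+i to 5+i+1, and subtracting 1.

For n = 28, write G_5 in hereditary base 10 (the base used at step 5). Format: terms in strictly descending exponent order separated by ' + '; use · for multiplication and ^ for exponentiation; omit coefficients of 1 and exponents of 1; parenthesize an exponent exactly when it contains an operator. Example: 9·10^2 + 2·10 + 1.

8·10 + 7

(0) 28|_5 = 5^2 + 3 ↦ 6^2 + 3|_6 = 39 ⇒ 38
(1) 38|_6 = 6^2 + 2 ↦ 7^2 + 2|_7 = 51 ⇒ 50
(2) 50|_7 = 7^2 + 1 ↦ 8^2 + 1|_8 = 65 ⇒ 64
(3) 64|_8 = 8^2 ↦ 9^2|_9 = 81 ⇒ 80
(4) 80|_9 = 8·9 + 8 ↦ 8·10 + 8|_10 = 88 ⇒ 87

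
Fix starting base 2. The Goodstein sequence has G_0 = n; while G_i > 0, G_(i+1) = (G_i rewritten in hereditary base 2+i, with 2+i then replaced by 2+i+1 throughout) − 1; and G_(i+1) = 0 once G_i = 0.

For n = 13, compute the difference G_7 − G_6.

3352567376

i=0: 13 = 2^(2 + 1) + 2^2 + 1 (b=2); 2→3: 3^(3 + 1) + 3^3 + 1 = 109; 109−1 = 108
i=1: 108 = 3^(3 + 1) + 3^3 (b=3); 3→4: 4^(4 + 1) + 4^4 = 1280; 1280−1 = 1279
i=2: 1279 = 4^(4 + 1) + 3·4^3 + 3·4^2 + 3·4 + 3 (b=4); 4→5: 5^(5 + 1) + 3·5^3 + 3·5^2 + 3·5 + 3 = 16093; 16093−1 = 16092
i=3: 16092 = 5^(5 + 1) + 3·5^3 + 3·5^2 + 3·5 + 2 (b=5); 5→6: 6^(6 + 1) + 3·6^3 + 3·6^2 + 3·6 + 2 = 280712; 280712−1 = 280711
i=4: 280711 = 6^(6 + 1) + 3·6^3 + 3·6^2 + 3·6 + 1 (b=6); 6→7: 7^(7 + 1) + 3·7^3 + 3·7^2 + 3·7 + 1 = 5765999; 5765999−1 = 5765998
i=5: 5765998 = 7^(7 + 1) + 3·7^3 + 3·7^2 + 3·7 (b=7); 7→8: 8^(8 + 1) + 3·8^3 + 3·8^2 + 3·8 = 134219480; 134219480−1 = 134219479
i=6: 134219479 = 8^(8 + 1) + 3·8^3 + 3·8^2 + 2·8 + 7 (b=8); 8→9: 9^(9 + 1) + 3·9^3 + 3·9^2 + 2·9 + 7 = 3486786856; 3486786856−1 = 3486786855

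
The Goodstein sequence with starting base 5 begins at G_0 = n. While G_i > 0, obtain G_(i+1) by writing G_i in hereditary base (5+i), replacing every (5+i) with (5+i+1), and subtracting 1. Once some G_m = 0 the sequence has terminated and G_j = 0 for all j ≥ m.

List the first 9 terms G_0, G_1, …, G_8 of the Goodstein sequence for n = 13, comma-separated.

13 —HB5→ 2·5 + 3 —bump→ 2·6 + 3 = 15 —(−1)→ 14
14 —HB6→ 2·6 + 2 —bump→ 2·7 + 2 = 16 —(−1)→ 15
15 —HB7→ 2·7 + 1 —bump→ 2·8 + 1 = 17 —(−1)→ 16
16 —HB8→ 2·8 —bump→ 2·9 = 18 —(−1)→ 17
17 —HB9→ 9 + 8 —bump→ 10 + 8 = 18 —(−1)→ 17
17 —HB10→ 10 + 7 —bump→ 11 + 7 = 18 —(−1)→ 17
17 —HB11→ 11 + 6 —bump→ 12 + 6 = 18 —(−1)→ 17
17 —HB12→ 12 + 5 —bump→ 13 + 5 = 18 —(−1)→ 17

13, 14, 15, 16, 17, 17, 17, 17, 17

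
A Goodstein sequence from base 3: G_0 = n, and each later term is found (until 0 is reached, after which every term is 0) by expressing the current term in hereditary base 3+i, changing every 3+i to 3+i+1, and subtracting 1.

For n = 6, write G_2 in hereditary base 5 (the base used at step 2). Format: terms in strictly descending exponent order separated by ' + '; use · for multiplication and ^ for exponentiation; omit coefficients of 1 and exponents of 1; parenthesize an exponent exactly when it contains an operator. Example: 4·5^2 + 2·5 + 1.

5 + 2

[0] 6 ≡ 2·3 (base 3). Lift 4: 8. −1: 7.
[1] 7 ≡ 4 + 3 (base 4). Lift 5: 8. −1: 7.
[2] 7 ≡ 5 + 2 (base 5). Lift 6: 8. −1: 7.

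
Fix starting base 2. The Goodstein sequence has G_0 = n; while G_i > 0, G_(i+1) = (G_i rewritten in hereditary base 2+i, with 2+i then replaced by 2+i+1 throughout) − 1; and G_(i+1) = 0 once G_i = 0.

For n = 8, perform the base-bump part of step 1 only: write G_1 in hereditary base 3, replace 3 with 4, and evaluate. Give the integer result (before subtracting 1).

[0] 8 ≡ 2^(2 + 1) (base 2). Lift 3: 81. −1: 80.
[1] 80 ≡ 2·3^3 + 2·3^2 + 2·3 + 2 (base 3). Lift 4: 554. −1: 553.

554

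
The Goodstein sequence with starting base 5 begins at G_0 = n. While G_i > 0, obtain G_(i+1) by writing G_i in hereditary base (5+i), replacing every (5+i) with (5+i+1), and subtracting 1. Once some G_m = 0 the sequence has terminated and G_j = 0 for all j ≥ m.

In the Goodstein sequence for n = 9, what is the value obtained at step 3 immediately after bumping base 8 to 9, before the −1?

9 —HB5→ 5 + 4 —bump→ 6 + 4 = 10 —(−1)→ 9
9 —HB6→ 6 + 3 —bump→ 7 + 3 = 10 —(−1)→ 9
9 —HB7→ 7 + 2 —bump→ 8 + 2 = 10 —(−1)→ 9

10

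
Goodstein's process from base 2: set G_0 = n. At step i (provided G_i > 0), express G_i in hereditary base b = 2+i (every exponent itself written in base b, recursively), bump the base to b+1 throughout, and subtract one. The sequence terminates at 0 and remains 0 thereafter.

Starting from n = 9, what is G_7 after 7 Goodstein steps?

1162263921

i=0: 9 = 2^(2 + 1) + 1 (b=2); 2→3: 3^(3 + 1) + 1 = 82; 82−1 = 81
i=1: 81 = 3^(3 + 1) (b=3); 3→4: 4^(4 + 1) = 1024; 1024−1 = 1023
i=2: 1023 = 3·4^4 + 3·4^3 + 3·4^2 + 3·4 + 3 (b=4); 4→5: 3·5^5 + 3·5^3 + 3·5^2 + 3·5 + 3 = 9843; 9843−1 = 9842
i=3: 9842 = 3·5^5 + 3·5^3 + 3·5^2 + 3·5 + 2 (b=5); 5→6: 3·6^6 + 3·6^3 + 3·6^2 + 3·6 + 2 = 140744; 140744−1 = 140743
i=4: 140743 = 3·6^6 + 3·6^3 + 3·6^2 + 3·6 + 1 (b=6); 6→7: 3·7^7 + 3·7^3 + 3·7^2 + 3·7 + 1 = 2471827; 2471827−1 = 2471826
i=5: 2471826 = 3·7^7 + 3·7^3 + 3·7^2 + 3·7 (b=7); 7→8: 3·8^8 + 3·8^3 + 3·8^2 + 3·8 = 50333400; 50333400−1 = 50333399
i=6: 50333399 = 3·8^8 + 3·8^3 + 3·8^2 + 2·8 + 7 (b=8); 8→9: 3·9^9 + 3·9^3 + 3·9^2 + 2·9 + 7 = 1162263922; 1162263922−1 = 1162263921
i=7: 1162263921 = 3·9^9 + 3·9^3 + 3·9^2 + 2·9 + 6 (b=9); 9→10: 3·10^10 + 3·10^3 + 3·10^2 + 2·10 + 6 = 30000003326; 30000003326−1 = 30000003325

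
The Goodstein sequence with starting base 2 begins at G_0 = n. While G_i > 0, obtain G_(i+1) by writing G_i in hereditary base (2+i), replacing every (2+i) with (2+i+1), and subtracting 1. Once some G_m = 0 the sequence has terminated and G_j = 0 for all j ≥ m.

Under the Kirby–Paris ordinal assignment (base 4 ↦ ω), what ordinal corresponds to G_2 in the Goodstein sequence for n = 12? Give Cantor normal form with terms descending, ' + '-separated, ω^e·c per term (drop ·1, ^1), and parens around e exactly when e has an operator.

(0) 12|_2 = 2^(2 + 1) + 2^2 ↦ 3^(3 + 1) + 3^3|_3 = 108 ⇒ 107
(1) 107|_3 = 3^(3 + 1) + 2·3^2 + 2·3 + 2 ↦ 4^(4 + 1) + 2·4^2 + 2·4 + 2|_4 = 1066 ⇒ 1065
(2) 1065|_4 = 4^(4 + 1) + 2·4^2 + 2·4 + 1 ↦ 5^(5 + 1) + 2·5^2 + 2·5 + 1|_5 = 15686 ⇒ 15685

ω^(ω + 1) + ω^2·2 + ω·2 + 1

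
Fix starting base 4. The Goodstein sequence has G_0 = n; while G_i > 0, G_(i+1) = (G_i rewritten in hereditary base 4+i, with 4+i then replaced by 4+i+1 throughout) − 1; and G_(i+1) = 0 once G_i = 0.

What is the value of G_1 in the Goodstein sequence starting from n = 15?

17

(0) 15|_4 = 3·4 + 3 ↦ 3·5 + 3|_5 = 18 ⇒ 17
(1) 17|_5 = 3·5 + 2 ↦ 3·6 + 2|_6 = 20 ⇒ 19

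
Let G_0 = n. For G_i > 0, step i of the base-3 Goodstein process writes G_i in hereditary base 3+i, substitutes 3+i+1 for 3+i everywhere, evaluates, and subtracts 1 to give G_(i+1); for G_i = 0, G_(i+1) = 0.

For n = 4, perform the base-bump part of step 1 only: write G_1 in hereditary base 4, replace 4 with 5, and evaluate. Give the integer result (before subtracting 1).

G_0 = 4. HB_3(4) = 3 + 1. Bump = 5. G_1 = 4.
G_1 = 4. HB_4(4) = 4. Bump = 5. G_2 = 4.

5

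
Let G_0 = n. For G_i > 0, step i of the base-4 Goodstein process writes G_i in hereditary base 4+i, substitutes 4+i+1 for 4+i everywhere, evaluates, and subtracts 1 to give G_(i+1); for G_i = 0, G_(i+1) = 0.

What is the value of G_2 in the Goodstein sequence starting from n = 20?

G_0 = 20. HB_4(20) = 4^2 + 4. Bump = 30. G_1 = 29.
G_1 = 29. HB_5(29) = 5^2 + 4. Bump = 40. G_2 = 39.
G_2 = 39. HB_6(39) = 6^2 + 3. Bump = 52. G_3 = 51.

39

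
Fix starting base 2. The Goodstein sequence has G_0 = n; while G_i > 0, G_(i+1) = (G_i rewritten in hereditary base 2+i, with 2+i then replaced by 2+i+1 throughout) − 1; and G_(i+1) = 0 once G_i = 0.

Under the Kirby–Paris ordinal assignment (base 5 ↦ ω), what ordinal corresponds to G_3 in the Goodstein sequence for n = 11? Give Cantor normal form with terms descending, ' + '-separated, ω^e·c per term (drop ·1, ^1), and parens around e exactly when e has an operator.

ω^(ω + 1) + 2

(0) 11|_2 = 2^(2 + 1) + 2 + 1 ↦ 3^(3 + 1) + 3 + 1|_3 = 85 ⇒ 84
(1) 84|_3 = 3^(3 + 1) + 3 ↦ 4^(4 + 1) + 4|_4 = 1028 ⇒ 1027
(2) 1027|_4 = 4^(4 + 1) + 3 ↦ 5^(5 + 1) + 3|_5 = 15628 ⇒ 15627
(3) 15627|_5 = 5^(5 + 1) + 2 ↦ 6^(6 + 1) + 2|_6 = 279938 ⇒ 279937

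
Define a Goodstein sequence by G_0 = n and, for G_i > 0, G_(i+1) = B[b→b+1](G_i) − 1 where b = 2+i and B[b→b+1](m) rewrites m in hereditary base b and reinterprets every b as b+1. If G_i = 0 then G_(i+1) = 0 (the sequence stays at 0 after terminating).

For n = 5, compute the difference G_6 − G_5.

554

step 0: 5 = 2^2 + 1; sub 3 for 2: 3^3 + 1; = 28; G_1 = 28−1 = 27
step 1: 27 = 3^3; sub 4 for 3: 4^4; = 256; G_2 = 256−1 = 255
step 2: 255 = 3·4^3 + 3·4^2 + 3·4 + 3; sub 5 for 4: 3·5^3 + 3·5^2 + 3·5 + 3; = 468; G_3 = 468−1 = 467
step 3: 467 = 3·5^3 + 3·5^2 + 3·5 + 2; sub 6 for 5: 3·6^3 + 3·6^2 + 3·6 + 2; = 776; G_4 = 776−1 = 775
step 4: 775 = 3·6^3 + 3·6^2 + 3·6 + 1; sub 7 for 6: 3·7^3 + 3·7^2 + 3·7 + 1; = 1198; G_5 = 1198−1 = 1197
step 5: 1197 = 3·7^3 + 3·7^2 + 3·7; sub 8 for 7: 3·8^3 + 3·8^2 + 3·8; = 1752; G_6 = 1752−1 = 1751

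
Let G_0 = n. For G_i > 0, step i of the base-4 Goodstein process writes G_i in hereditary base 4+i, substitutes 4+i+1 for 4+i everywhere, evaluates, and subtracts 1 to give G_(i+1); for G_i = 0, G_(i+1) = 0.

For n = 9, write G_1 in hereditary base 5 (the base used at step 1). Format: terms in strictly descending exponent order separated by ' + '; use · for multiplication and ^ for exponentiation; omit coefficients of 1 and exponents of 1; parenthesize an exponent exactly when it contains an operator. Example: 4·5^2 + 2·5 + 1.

step 0: 9 = 2·4 + 1; sub 5 for 4: 2·5 + 1; = 11; G_1 = 11−1 = 10
step 1: 10 = 2·5; sub 6 for 5: 2·6; = 12; G_2 = 12−1 = 11

2·5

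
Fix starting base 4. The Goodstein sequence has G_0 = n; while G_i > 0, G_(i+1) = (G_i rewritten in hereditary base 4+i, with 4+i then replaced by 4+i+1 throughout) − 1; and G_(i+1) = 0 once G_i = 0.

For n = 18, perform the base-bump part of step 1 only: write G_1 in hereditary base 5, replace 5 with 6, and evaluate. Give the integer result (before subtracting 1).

base 4: 18 = 4^2 + 2; at 5: 5^2 + 2 = 27; next = 26
base 5: 26 = 5^2 + 1; at 6: 6^2 + 1 = 37; next = 36

37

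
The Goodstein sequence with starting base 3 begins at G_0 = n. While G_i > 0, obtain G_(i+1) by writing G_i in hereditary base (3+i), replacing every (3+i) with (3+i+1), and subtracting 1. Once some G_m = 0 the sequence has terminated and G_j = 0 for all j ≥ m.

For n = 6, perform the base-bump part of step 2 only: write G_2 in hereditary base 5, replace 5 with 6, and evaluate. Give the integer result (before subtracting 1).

step 0: 6 = 2·3; sub 4 for 3: 2·4; = 8; G_1 = 8−1 = 7
step 1: 7 = 4 + 3; sub 5 for 4: 5 + 3; = 8; G_2 = 8−1 = 7
step 2: 7 = 5 + 2; sub 6 for 5: 6 + 2; = 8; G_3 = 8−1 = 7

8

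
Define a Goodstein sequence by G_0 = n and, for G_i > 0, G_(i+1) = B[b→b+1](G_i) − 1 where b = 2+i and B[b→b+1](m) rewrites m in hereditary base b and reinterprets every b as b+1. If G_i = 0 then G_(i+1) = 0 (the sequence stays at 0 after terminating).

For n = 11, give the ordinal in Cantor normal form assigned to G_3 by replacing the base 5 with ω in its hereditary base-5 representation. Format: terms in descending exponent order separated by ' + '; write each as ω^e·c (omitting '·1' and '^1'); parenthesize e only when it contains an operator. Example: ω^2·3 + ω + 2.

[0] 11 ≡ 2^(2 + 1) + 2 + 1 (base 2). Lift 3: 85. −1: 84.
[1] 84 ≡ 3^(3 + 1) + 3 (base 3). Lift 4: 1028. −1: 1027.
[2] 1027 ≡ 4^(4 + 1) + 3 (base 4). Lift 5: 15628. −1: 15627.
[3] 15627 ≡ 5^(5 + 1) + 2 (base 5). Lift 6: 279938. −1: 279937.

ω^(ω + 1) + 2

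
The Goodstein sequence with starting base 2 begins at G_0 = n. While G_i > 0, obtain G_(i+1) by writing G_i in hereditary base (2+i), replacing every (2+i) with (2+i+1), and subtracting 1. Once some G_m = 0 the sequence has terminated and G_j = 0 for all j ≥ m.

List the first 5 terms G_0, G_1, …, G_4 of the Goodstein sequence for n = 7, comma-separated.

step 0: 7 = 2^2 + 2 + 1; sub 3 for 2: 3^3 + 3 + 1; = 31; G_1 = 31−1 = 30
step 1: 30 = 3^3 + 3; sub 4 for 3: 4^4 + 4; = 260; G_2 = 260−1 = 259
step 2: 259 = 4^4 + 3; sub 5 for 4: 5^5 + 3; = 3128; G_3 = 3128−1 = 3127
step 3: 3127 = 5^5 + 2; sub 6 for 5: 6^6 + 2; = 46658; G_4 = 46658−1 = 46657

7, 30, 259, 3127, 46657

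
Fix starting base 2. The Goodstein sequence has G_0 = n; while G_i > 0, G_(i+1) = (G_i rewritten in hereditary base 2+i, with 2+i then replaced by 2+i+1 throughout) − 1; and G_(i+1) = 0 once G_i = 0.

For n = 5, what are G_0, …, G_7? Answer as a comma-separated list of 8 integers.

step 0: 5 = 2^2 + 1; sub 3 for 2: 3^3 + 1; = 28; G_1 = 28−1 = 27
step 1: 27 = 3^3; sub 4 for 3: 4^4; = 256; G_2 = 256−1 = 255
step 2: 255 = 3·4^3 + 3·4^2 + 3·4 + 3; sub 5 for 4: 3·5^3 + 3·5^2 + 3·5 + 3; = 468; G_3 = 468−1 = 467
step 3: 467 = 3·5^3 + 3·5^2 + 3·5 + 2; sub 6 for 5: 3·6^3 + 3·6^2 + 3·6 + 2; = 776; G_4 = 776−1 = 775
step 4: 775 = 3·6^3 + 3·6^2 + 3·6 + 1; sub 7 for 6: 3·7^3 + 3·7^2 + 3·7 + 1; = 1198; G_5 = 1198−1 = 1197
step 5: 1197 = 3·7^3 + 3·7^2 + 3·7; sub 8 for 7: 3·8^3 + 3·8^2 + 3·8; = 1752; G_6 = 1752−1 = 1751
step 6: 1751 = 3·8^3 + 3·8^2 + 2·8 + 7; sub 9 for 8: 3·9^3 + 3·9^2 + 2·9 + 7; = 2455; G_7 = 2455−1 = 2454

5, 27, 255, 467, 775, 1197, 1751, 2454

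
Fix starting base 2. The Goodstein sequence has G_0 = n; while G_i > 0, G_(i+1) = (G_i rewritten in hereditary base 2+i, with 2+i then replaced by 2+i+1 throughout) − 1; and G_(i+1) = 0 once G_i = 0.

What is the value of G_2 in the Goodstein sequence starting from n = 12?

1065

G_0=12  [base 2] 2^(2 + 1) + 2^2  →[2↦3]→  3^(3 + 1) + 3^3 = 108  −1 ⇒ G_1=107
G_1=107  [base 3] 3^(3 + 1) + 2·3^2 + 2·3 + 2  →[3↦4]→  4^(4 + 1) + 2·4^2 + 2·4 + 2 = 1066  −1 ⇒ G_2=1065
G_2=1065  [base 4] 4^(4 + 1) + 2·4^2 + 2·4 + 1  →[4↦5]→  5^(5 + 1) + 2·5^2 + 2·5 + 1 = 15686  −1 ⇒ G_3=15685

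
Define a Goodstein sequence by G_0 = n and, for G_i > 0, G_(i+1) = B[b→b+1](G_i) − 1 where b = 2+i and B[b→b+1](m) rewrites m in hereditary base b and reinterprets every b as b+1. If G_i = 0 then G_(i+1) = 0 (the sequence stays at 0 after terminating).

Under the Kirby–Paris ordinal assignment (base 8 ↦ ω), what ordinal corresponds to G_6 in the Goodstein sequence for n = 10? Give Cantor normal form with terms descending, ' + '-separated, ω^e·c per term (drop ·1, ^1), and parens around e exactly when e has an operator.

step 0: 10 = 2^(2 + 1) + 2; sub 3 for 2: 3^(3 + 1) + 3; = 84; G_1 = 84−1 = 83
step 1: 83 = 3^(3 + 1) + 2; sub 4 for 3: 4^(4 + 1) + 2; = 1026; G_2 = 1026−1 = 1025
step 2: 1025 = 4^(4 + 1) + 1; sub 5 for 4: 5^(5 + 1) + 1; = 15626; G_3 = 15626−1 = 15625
step 3: 15625 = 5^(5 + 1); sub 6 for 5: 6^(6 + 1); = 279936; G_4 = 279936−1 = 279935
step 4: 279935 = 5·6^6 + 5·6^5 + 5·6^4 + 5·6^3 + 5·6^2 + 5·6 + 5; sub 7 for 6: 5·7^7 + 5·7^5 + 5·7^4 + 5·7^3 + 5·7^2 + 5·7 + 5; = 4215755; G_5 = 4215755−1 = 4215754
step 5: 4215754 = 5·7^7 + 5·7^5 + 5·7^4 + 5·7^3 + 5·7^2 + 5·7 + 4; sub 8 for 7: 5·8^8 + 5·8^5 + 5·8^4 + 5·8^3 + 5·8^2 + 5·8 + 4; = 84073324; G_6 = 84073324−1 = 84073323
step 6: 84073323 = 5·8^8 + 5·8^5 + 5·8^4 + 5·8^3 + 5·8^2 + 5·8 + 3; sub 9 for 8: 5·9^9 + 5·9^5 + 5·9^4 + 5·9^3 + 5·9^2 + 5·9 + 3; = 1937434593; G_7 = 1937434593−1 = 1937434592

ω^ω·5 + ω^5·5 + ω^4·5 + ω^3·5 + ω^2·5 + ω·5 + 3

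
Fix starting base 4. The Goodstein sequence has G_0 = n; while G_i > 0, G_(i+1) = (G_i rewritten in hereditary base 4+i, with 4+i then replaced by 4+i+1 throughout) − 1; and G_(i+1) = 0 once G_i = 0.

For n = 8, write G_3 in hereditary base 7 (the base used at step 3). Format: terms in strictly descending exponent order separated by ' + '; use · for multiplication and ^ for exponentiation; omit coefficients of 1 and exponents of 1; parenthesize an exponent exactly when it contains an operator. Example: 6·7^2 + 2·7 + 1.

7 + 2

G_0 = 8. HB_4(8) = 2·4. Bump = 10. G_1 = 9.
G_1 = 9. HB_5(9) = 5 + 4. Bump = 10. G_2 = 9.
G_2 = 9. HB_6(9) = 6 + 3. Bump = 10. G_3 = 9.
G_3 = 9. HB_7(9) = 7 + 2. Bump = 10. G_4 = 9.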